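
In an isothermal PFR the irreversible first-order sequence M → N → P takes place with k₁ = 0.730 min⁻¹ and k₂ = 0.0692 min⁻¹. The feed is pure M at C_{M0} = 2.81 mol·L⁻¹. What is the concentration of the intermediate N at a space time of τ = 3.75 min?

Solving the coupled first-order balances gives C_N(τ) = [k₁/(k₂−k₁)]·C_{M0}·(e^(−k₁τ) − e^(−k₂τ)).
e^(−k₁τ) = e^(−0.730×3.75) = e^(−2.737) = 0.06473; e^(−k₂τ) = e^(−0.2595) = 0.7714.
C_N = 0.730×2.81/(0.0692−0.730) × (0.06473−0.7714) = (-3.104)×(-0.7067) = 2.194 mol·L⁻¹.

2.19 mol·L⁻¹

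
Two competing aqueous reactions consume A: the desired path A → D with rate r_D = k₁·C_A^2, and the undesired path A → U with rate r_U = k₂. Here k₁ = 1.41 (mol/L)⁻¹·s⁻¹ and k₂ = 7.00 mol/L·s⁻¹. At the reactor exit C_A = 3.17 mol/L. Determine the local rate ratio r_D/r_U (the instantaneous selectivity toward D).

S_{D/U} = r_D/r_U = (k₁·C_A^2)/(k₂) = (k₁/k₂)·C_A^2.
= (1.41×3.170^2) / (7.00) = 14.17/7.000 = 2.02.
Since the desired path is higher order in A, keeping C_A high (PFR or concentrated feed) favours D.

2.02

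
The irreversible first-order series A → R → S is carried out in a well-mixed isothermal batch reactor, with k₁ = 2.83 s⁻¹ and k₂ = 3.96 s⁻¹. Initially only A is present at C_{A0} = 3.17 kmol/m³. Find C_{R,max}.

0.977 kmol/m³

For a first-order series the maximum intermediate yield is C_{R,max}/C_{A0} = (k₁/k₂)^[k₂/(k₂−k₁)].
= (2.83/3.96)^(3.96/(3.96−2.83)) = (0.7146)^(3.504) = 0.3081.
C_{R,max} = 0.3081×3.17 = 0.977 kmol/m³.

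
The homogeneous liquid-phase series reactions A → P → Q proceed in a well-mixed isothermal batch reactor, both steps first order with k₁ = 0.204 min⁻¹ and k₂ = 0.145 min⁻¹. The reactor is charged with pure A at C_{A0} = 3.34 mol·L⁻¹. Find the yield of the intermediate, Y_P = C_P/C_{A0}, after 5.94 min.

0.432

Solving the coupled first-order balances gives C_P(t) = [k₁/(k₂−k₁)]·C_{A0}·(e^(−k₁t) − e^(−k₂t)).
e^(−k₁t) = e^(−0.204×5.94) = e^(−1.212) = 0.2977; e^(−k₂t) = e^(−0.8613) = 0.4226.
C_P = 0.204×3.34/(0.145−0.204) × (0.2977−0.4226) = (-11.55)×(-0.1249) = 1.443 mol·L⁻¹.
Y_P = C_P/C_{A0} = 1.443/3.34 = 0.432.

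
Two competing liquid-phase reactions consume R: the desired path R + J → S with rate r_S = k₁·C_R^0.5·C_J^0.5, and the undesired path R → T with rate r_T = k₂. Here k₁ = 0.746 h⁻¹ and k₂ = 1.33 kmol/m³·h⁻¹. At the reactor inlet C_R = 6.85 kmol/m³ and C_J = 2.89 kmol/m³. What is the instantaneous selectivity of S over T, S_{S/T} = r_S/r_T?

S_{S/T} = r_S/r_T = (k₁·C_R^0.5·C_J^0.5)/(k₂) = (k₁/k₂)·C_R^0.5·C_J^0.5.
= (0.746×6.850^0.5×2.890^0.5) / (1.33) = 3.319/1.330 = 2.50.

2.50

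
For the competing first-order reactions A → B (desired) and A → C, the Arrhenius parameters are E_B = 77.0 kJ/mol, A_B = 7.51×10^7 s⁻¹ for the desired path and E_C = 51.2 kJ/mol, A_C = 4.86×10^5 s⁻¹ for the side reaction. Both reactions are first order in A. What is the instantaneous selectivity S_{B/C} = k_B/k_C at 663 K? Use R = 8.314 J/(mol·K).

With equal orders, S_{B/C} = k_B/k_C = (A_B/A_C)·exp[(E_C−E_B)/(RT)].
(E_C−E_B)/(RT) = (51.2−77.0)×10³/(8.314×663) = -25800/5512 = -4.681.
k_B/k_C = (7.51×10^7/4.86×10^5)·exp(-4.681) = 154.5 × 0.009274 = 1.43.

1.43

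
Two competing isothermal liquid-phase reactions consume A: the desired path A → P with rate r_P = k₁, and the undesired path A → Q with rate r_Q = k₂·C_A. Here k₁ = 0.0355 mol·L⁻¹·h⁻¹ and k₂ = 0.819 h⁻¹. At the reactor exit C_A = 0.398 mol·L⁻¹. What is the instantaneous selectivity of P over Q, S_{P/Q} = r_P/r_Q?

S_{P/Q} = r_P/r_Q = (k₁)/(k₂·C_A) = (k₁/k₂)·C_A⁻¹.
= (0.0355) / (0.819×0.3980) = 0.03550/0.3260 = 0.109.

0.109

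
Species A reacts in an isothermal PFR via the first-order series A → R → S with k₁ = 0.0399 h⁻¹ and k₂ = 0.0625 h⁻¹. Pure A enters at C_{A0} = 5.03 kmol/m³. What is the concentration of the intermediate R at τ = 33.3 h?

1.24 kmol/m³

For first-order series with pure A initially, C_R(τ) = k₁C_{A0}/(k₂−k₁)·(e^(−k₁τ) − e^(−k₂τ)).
e^(−k₁τ) = e^(−0.0399×33.3) = e^(−1.329) = 0.2648; e^(−k₂τ) = e^(−2.081) = 0.1248.
C_R = 0.0399×5.03/(0.0625−0.0399) × (0.2648−0.1248) = 8.880×0.1401 = 1.244 kmol/m³.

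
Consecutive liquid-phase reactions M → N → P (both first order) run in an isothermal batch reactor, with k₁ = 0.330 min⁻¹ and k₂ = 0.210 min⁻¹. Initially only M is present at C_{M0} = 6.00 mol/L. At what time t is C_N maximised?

3.77 min

Setting dC_N/dt = 0 gives t_opt = ln(k₂/k₁)/(k₂−k₁).
= ln(0.210/0.330)/(0.210−0.330) = ln(0.6364)/-0.1200 = -0.4520/-0.1200 = 3.77 min.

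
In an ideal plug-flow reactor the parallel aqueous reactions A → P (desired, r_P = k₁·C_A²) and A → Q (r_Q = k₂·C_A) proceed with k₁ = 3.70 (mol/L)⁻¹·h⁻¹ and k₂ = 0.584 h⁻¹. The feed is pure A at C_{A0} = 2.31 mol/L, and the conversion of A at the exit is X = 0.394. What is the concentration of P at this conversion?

C_A = C_{A0}(1−X) = 1.400 mol/L.
Along a PFR/batch, dC_Q/dC_A = −r_Q/(r_P+r_Q) = −k₂/(k₂+k₁·C_A).
Integrating from C_{A0} to C_A: C_Q = (0.584/3.70)·ln[(0.584+3.70·2.31)/(0.584+3.70·1.40)] = 0.1578·ln(9.131/5.763) = 0.07263 mol/L.
Then C_P = (C_{A0}−C_A) − C_Q = 0.9101 − 0.07263 = 0.8375 mol/L.

0.838 mol/L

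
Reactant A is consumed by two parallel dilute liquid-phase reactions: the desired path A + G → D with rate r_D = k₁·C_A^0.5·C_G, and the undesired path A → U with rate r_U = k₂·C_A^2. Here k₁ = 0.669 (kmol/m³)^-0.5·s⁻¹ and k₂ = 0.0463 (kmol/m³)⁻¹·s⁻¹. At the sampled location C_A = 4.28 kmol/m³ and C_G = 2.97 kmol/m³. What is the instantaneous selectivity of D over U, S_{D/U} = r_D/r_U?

S_{D/U} = r_D/r_U = (k₁·C_A^0.5·C_G)/(k₂·C_A^2) = (k₁/k₂)·C_A^-1.5·C_G.
= (0.669×4.280^0.5×2.970) / (0.0463×4.280^2) = 4.111/0.8481 = 4.85.
The undesired path is higher order in A, so low C_A (CSTR or dilute feed) favours D.

4.85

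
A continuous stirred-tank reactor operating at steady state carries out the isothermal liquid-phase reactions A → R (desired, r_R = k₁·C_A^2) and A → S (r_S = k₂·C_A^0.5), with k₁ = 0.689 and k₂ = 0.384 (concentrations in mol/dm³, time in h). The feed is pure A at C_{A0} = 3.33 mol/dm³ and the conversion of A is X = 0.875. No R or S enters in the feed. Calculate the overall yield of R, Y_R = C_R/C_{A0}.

Exit C_A = C_{A0}(1−X) = 3.33×0.125 = 0.4163 mol/dm³.
In a CSTR the entire volume is at exit conditions, so r_R = 0.689×0.4163^2 = 0.1194 and r_S = 0.384×0.4163^0.5 = 0.2477.
Fraction of consumed A going to R: r_R/(r_R+r_S) = 0.3252.
C_R = 0.3252·C_{A0}·X = 0.3252×3.33×0.875 = 0.947 mol/dm³; Y_R = C_R/C_{A0} = 0.285.

0.285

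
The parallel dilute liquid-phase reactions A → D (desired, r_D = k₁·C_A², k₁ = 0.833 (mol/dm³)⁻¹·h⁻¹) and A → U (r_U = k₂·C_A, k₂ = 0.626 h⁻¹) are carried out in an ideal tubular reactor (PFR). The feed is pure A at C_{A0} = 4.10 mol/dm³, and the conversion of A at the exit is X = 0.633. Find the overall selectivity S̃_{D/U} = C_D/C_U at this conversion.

C_A = C_{A0}(1−X) = 1.505 mol/dm³.
Along a PFR/batch, dC_U/dC_A = −r_U/(r_D+r_U) = −k₂/(k₂+k₁·C_A).
Integrating from C_{A0} to C_A: C_U = (0.626/0.833)·ln[(0.626+0.833·4.10)/(0.626+0.833·1.50)] = 0.7515·ln(4.041/1.879) = 0.5754 mol/dm³.
Then C_D = (C_{A0}−C_A) − C_U = 2.595 − 0.5754 = 2.020 mol/dm³.
S̃_{D/U} = C_D/C_U = 2.020/0.5754 = 3.51.

3.51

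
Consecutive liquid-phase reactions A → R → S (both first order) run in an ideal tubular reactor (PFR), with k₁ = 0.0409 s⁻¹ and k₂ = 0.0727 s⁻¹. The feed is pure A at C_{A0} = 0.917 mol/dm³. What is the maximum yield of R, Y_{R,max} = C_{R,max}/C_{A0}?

At the optimum, C_{R,max}/C_{A0} = (k₁/k₂)^[k₂/(k₂−k₁)].
= (0.0409/0.0727)^(0.0727/(0.0727−0.0409)) = (0.5626)^(2.286) = 0.2685.

0.268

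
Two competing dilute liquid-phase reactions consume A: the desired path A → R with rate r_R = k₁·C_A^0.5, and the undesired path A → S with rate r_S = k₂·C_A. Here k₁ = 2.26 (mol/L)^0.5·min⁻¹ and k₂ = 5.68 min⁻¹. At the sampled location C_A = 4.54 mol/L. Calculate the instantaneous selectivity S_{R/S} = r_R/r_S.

S_{R/S} = r_R/r_S = (k₁·C_A^0.5)/(k₂·C_A) = (k₁/k₂)·C_A^-0.5.
= (2.26×4.540^0.5) / (5.68×4.540) = 4.815/25.79 = 0.187.
The undesired path is higher order in A, so low C_A (CSTR or dilute feed) favours R.

0.187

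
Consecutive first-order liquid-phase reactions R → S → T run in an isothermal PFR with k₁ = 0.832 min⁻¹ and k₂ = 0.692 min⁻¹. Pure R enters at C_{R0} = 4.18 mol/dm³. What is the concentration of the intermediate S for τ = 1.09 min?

1.65 mol/dm³

The intermediate concentration in a first-order A→B→C sequence is C_S = k₁C_{R0}(e^(−k₁τ) − e^(−k₂τ))/(k₂−k₁).
e^(−k₁τ) = e^(−0.832×1.09) = e^(−0.9069) = 0.4038; e^(−k₂τ) = e^(−0.7543) = 0.4703.
C_S = 0.832×4.18/(0.692−0.832) × (0.4038−0.4703) = (-24.84)×(-0.06657) = 1.654 mol/dm³.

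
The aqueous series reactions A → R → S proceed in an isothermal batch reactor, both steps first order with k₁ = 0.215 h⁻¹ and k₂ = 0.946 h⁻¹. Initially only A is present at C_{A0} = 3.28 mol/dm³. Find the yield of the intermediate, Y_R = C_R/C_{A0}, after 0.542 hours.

Solving the coupled first-order balances gives C_R(t) = [k₁/(k₂−k₁)]·C_{A0}·(e^(−k₁t) − e^(−k₂t)).
e^(−k₁t) = e^(−0.215×0.542) = e^(−0.1165) = 0.8900; e^(−k₂t) = e^(−0.5127) = 0.5989.
C_R = 0.215×3.28/(0.946−0.215) × (0.8900−0.5989) = 0.9647×0.2911 = 0.2809 mol/dm³.
Y_R = C_R/C_{A0} = 0.2809/3.28 = 0.0856.

0.0856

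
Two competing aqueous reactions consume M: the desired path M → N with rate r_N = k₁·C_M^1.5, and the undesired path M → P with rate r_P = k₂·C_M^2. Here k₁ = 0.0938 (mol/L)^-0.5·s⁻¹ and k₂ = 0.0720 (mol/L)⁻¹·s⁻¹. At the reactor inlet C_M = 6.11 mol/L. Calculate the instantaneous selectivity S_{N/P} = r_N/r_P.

0.527

S_{N/P} = r_N/r_P = (k₁·C_M^1.5)/(k₂·C_M^2) = (k₁/k₂)·C_M^-0.5.
= (0.0938×6.110^1.5) / (0.0720×6.110^2) = 1.417/2.688 = 0.527.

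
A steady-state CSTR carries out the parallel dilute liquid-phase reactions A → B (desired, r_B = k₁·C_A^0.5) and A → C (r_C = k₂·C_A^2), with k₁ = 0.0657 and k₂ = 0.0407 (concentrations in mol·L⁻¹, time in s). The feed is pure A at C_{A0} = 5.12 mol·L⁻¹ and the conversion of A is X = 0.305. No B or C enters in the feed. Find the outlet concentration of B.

Exit C_A = C_{A0}(1−X) = 5.12×0.695 = 3.558 mol·L⁻¹.
A CSTR operates uniformly at the exit composition, giving r_B = 0.1239 and r_C = 0.5154 (each k·C_A^n at C_A = 3.558).
Fraction of consumed A going to B: r_B/(r_B+r_C) = 0.1939.
C_B = 0.1939·C_{A0}·X = 0.1939×5.12×0.305 = 0.303 mol·L⁻¹.

0.303 mol·L⁻¹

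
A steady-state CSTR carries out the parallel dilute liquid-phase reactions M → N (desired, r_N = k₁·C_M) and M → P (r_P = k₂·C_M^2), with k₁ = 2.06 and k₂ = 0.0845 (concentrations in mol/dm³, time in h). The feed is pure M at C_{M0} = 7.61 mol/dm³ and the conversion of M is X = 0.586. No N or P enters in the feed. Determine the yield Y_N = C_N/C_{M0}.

0.519

Exit C_M = C_{M0}(1−X) = 7.61×0.414 = 3.151 mol/dm³.
Rates in a CSTR are evaluated at the outlet concentration: r_N = 2.06×3.151 = 6.490, r_P = 0.0845×3.151^2 = 0.8387.
Fraction of consumed M going to N: r_N/(r_N+r_P) = 0.8856.
C_N = 0.8856·C_{M0}·X = 0.8856×7.61×0.586 = 3.95 mol/dm³; Y_N = C_N/C_{M0} = 0.519.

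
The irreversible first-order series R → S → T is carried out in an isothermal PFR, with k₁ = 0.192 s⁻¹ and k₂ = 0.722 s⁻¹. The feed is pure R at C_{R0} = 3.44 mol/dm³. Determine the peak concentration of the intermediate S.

For a first-order series the maximum intermediate yield is C_{S,max}/C_{R0} = (k₁/k₂)^[k₂/(k₂−k₁)].
= (0.192/0.722)^(0.722/(0.722−0.192)) = (0.2659)^(1.362) = 0.1646.
C_{S,max} = 0.1646×3.44 = 0.566 mol/dm³.

0.566 mol/dm³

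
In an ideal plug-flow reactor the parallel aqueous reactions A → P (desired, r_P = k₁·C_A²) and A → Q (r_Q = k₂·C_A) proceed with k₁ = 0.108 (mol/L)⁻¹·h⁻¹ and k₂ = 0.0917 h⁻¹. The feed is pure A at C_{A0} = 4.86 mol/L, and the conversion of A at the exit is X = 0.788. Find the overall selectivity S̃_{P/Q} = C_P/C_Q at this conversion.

3.06

C_A = C_{A0}(1−X) = 1.030 mol/L.
Along a PFR/batch, dC_Q/dC_A = −r_Q/(r_P+r_Q) = −k₂/(k₂+k₁·C_A).
Integrating from C_{A0} to C_A: C_Q = (0.0917/0.108)·ln[(0.0917+0.108·4.86)/(0.0917+0.108·1.03)] = 0.8491·ln(0.6166/0.2030) = 0.9434 mol/L.
Then C_P = (C_{A0}−C_A) − C_Q = 3.830 − 0.9434 = 2.886 mol/L.
S̃_{P/Q} = C_P/C_Q = 2.886/0.9434 = 3.06.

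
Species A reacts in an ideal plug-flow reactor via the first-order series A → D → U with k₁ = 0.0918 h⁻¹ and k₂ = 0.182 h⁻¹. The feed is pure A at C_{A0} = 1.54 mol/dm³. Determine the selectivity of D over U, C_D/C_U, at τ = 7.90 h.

0.949

The intermediate concentration in a first-order A→B→C sequence is C_D = k₁C_{A0}(e^(−k₁τ) − e^(−k₂τ))/(k₂−k₁).
e^(−k₁τ) = e^(−0.0918×7.90) = e^(−0.7252) = 0.4842; e^(−k₂τ) = e^(−1.438) = 0.2374.
C_D = 0.0918×1.54/(0.182−0.0918) × (0.4842−0.2374) = 1.567×0.2468 = 0.3868 mol/dm³.
C_A = C_{A0}e^(−k₁τ) = 0.7457 mol/dm³, so C_U = C_{A0}−C_A−C_D = 0.4075 mol/dm³; C_D/C_U = 0.949.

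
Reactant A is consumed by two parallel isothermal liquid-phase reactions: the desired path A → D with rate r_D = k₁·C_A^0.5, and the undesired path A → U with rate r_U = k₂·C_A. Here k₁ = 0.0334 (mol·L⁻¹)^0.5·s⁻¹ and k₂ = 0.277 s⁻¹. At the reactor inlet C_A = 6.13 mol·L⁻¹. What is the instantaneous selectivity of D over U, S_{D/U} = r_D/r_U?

S_{D/U} = r_D/r_U = (k₁·C_A^0.5)/(k₂·C_A) = (k₁/k₂)·C_A^-0.5.
= (0.0334×6.130^0.5) / (0.277×6.130) = 0.08269/1.698 = 0.0487.

0.0487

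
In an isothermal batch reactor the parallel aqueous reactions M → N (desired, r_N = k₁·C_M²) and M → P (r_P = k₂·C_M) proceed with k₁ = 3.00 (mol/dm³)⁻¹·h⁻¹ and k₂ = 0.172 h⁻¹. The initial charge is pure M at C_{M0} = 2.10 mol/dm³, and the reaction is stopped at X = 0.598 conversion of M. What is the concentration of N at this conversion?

1.21 mol/dm³

C_M = C_{M0}(1−X) = 0.8442 mol/dm³.
Along a PFR/batch, dC_P/dC_M = −r_P/(r_N+r_P) = −k₂/(k₂+k₁·C_M).
Integrating from C_{M0} to C_M: C_P = (0.172/3.00)·ln[(0.172+3.00·2.10)/(0.172+3.00·0.844)] = 0.05733·ln(6.472/2.705) = 0.05003 mol/dm³.
Then C_N = (C_{M0}−C_M) − C_P = 1.256 − 0.05003 = 1.206 mol/dm³.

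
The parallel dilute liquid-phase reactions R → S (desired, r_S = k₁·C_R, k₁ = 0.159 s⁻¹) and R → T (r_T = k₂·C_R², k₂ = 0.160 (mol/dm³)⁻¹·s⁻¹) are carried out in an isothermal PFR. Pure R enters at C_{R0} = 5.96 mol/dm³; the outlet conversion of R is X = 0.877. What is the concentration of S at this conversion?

1.38 mol/dm³

C_R = C_{R0}(1−X) = 0.7331 mol/dm³.
Along a PFR/batch, dC_S/dC_R = −r_S/(r_S+r_T) = −k₁/(k₁+k₂·C_R).
Integrating from C_{R0} to C_R: C_S = (0.159/0.160)·ln[(0.159+0.160·5.96)/(0.159+0.160·0.733)] = 0.9938·ln(1.113/0.2763) = 1.384 mol/dm³.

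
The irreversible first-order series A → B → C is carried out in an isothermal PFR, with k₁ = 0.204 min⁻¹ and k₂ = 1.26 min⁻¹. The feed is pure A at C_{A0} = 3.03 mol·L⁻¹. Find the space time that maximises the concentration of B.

1.72 min

The intermediate peaks when r₁ = r₂, i.e. k₁e^(−k₁τ) = k₂e^(−k₂τ), giving τ_opt = ln(k₂/k₁)/(k₂−k₁).
= ln(1.26/0.204)/(1.26−0.204) = ln(6.176)/1.056 = 1.821/1.056 = 1.72 min.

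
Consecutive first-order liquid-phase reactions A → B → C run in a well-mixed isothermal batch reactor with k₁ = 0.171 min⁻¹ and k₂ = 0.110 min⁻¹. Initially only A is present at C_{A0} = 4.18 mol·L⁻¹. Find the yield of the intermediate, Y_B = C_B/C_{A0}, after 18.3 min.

For first-order series with pure A initially, C_B(t) = k₁C_{A0}/(k₂−k₁)·(e^(−k₁t) − e^(−k₂t)).
e^(−k₁t) = e^(−0.171×18.3) = e^(−3.129) = 0.04375; e^(−k₂t) = e^(−2.013) = 0.1336.
C_B = 0.171×4.18/(0.110−0.171) × (0.04375−0.1336) = (-11.72)×(-0.08984) = 1.053 mol·L⁻¹.
Y_B = C_B/C_{A0} = 1.053/4.18 = 0.252.

0.252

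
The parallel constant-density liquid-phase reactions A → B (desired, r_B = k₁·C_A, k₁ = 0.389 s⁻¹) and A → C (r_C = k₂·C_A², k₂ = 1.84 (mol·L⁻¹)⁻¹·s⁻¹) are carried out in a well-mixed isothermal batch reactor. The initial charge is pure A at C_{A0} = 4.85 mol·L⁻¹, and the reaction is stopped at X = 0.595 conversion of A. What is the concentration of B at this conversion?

0.178 mol·L⁻¹

C_A = C_{A0}(1−X) = 1.964 mol·L⁻¹.
Along a PFR/batch, dC_B/dC_A = −r_B/(r_B+r_C) = −k₁/(k₁+k₂·C_A).
Integrating from C_{A0} to C_A: C_B = (0.389/1.84)·ln[(0.389+1.84·4.85)/(0.389+1.84·1.96)] = 0.2114·ln(9.313/4.003) = 0.1785 mol·L⁻¹.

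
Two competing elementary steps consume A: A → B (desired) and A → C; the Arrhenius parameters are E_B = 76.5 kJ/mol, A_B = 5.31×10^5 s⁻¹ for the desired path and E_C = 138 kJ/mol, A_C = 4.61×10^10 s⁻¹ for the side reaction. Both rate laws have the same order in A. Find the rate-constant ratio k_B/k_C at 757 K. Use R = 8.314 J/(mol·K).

With equal orders, S_{B/C} = k_B/k_C = (A_B/A_C)·exp[(E_C−E_B)/(RT)].
(E_C−E_B)/(RT) = (138−76.5)×10³/(8.314×757) = 61500/6294 = 9.772.
k_B/k_C = (5.31×10^5/4.61×10^10)·exp(9.772) = 1.152×10^-5 × 17530 = 0.202.
Since E_B < E_C, lowering the temperature improves selectivity toward B.

0.202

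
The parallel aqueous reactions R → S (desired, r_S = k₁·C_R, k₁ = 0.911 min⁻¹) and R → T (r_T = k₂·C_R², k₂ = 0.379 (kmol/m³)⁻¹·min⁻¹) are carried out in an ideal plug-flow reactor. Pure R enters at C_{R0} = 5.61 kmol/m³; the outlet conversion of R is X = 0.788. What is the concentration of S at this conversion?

C_R = C_{R0}(1−X) = 1.189 kmol/m³.
Along a PFR/batch, dC_S/dC_R = −r_S/(r_S+r_T) = −k₁/(k₁+k₂·C_R).
Integrating from C_{R0} to C_R: C_S = (0.911/0.379)·ln[(0.911+0.379·5.61)/(0.911+0.379·1.19)] = 2.404·ln(3.037/1.362) = 1.928 kmol/m³.

1.93 kmol/m³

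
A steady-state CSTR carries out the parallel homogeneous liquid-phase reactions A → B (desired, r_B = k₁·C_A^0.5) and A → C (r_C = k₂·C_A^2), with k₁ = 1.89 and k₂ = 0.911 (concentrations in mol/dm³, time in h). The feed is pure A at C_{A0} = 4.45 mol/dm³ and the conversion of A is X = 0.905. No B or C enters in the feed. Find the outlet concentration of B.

3.56 mol/dm³

Exit C_A = C_{A0}(1−X) = 4.45×0.0950 = 0.4227 mol/dm³.
Rates in a CSTR are evaluated at the outlet concentration: r_B = 1.89×0.4227^0.5 = 1.229, r_C = 0.911×0.4227^2 = 0.1628.
Fraction of consumed A going to B: r_B/(r_B+r_C) = 0.8830.
C_B = 0.8830·C_{A0}·X = 0.8830×4.45×0.905 = 3.56 mol/dm³.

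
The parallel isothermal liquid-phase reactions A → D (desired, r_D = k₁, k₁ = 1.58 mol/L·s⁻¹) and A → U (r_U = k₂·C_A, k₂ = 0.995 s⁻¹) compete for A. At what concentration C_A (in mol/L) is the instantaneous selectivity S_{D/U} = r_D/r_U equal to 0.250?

S_{D/U} = (k₁/k₂)·C_A⁻¹ ⇒ C_A = (S·k₂/k₁)^(-1).
= (0.250×0.995/1.58)^(-1) = (0.1574)^(-1) = 6.35 mol/L.

6.35 mol/L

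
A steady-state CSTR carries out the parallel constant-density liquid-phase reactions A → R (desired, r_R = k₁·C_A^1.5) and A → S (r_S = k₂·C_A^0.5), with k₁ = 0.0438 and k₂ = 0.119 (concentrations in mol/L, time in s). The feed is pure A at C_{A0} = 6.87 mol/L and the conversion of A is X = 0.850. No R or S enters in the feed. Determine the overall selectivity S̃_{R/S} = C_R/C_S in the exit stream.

0.379

Exit C_A = C_{A0}(1−X) = 6.87×0.150 = 1.031 mol/L.
A CSTR operates uniformly at the exit composition, giving r_R = 0.04582 and r_S = 0.1208 (each k·C_A^n at C_A = 1.031).
Overall selectivity = C_R/C_S = r_Rτ/(r_Sτ) = r_R/r_S = 0.379.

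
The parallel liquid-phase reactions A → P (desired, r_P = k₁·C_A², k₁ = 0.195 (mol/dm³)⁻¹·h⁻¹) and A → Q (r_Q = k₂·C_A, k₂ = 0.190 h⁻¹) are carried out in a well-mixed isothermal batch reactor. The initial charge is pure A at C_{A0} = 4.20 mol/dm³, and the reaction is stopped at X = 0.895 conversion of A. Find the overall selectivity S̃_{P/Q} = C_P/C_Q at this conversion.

C_A = C_{A0}(1−X) = 0.4410 mol/dm³.
Along a PFR/batch, dC_Q/dC_A = −r_Q/(r_P+r_Q) = −k₂/(k₂+k₁·C_A).
Integrating from C_{A0} to C_A: C_Q = (0.190/0.195)·ln[(0.190+0.195·4.20)/(0.190+0.195·0.441)] = 0.9744·ln(1.009/0.2760) = 1.263 mol/dm³.
Then C_P = (C_{A0}−C_A) − C_Q = 3.759 − 1.263 = 2.496 mol/dm³.
S̃_{P/Q} = C_P/C_Q = 2.496/1.263 = 1.98.

1.98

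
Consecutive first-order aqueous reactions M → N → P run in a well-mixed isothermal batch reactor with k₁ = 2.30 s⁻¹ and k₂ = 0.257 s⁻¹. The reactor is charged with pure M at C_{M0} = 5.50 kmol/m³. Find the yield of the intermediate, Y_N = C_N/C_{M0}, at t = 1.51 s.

0.729

For first-order series with pure M initially, C_N(t) = k₁C_{M0}/(k₂−k₁)·(e^(−k₁t) − e^(−k₂t)).
e^(−k₁t) = e^(−2.30×1.51) = e^(−3.473) = 0.03102; e^(−k₂t) = e^(−0.3881) = 0.6784.
C_N = 2.30×5.50/(0.257−2.30) × (0.03102−0.6784) = (-6.192)×(-0.6473) = 4.008 kmol/m³.
Y_N = C_N/C_{M0} = 4.008/5.50 = 0.729.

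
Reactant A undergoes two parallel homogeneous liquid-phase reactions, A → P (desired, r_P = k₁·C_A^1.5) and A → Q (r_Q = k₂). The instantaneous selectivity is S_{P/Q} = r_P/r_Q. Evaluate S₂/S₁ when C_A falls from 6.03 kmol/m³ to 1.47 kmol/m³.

S_{P/Q} = (k₁/k₂)·C_A^1.5, so S₂/S₁ = (C_{A,2}/C_{A,1})^1.5.
= (1.47/6.03)^1.5 = (0.2438)^1.5 = 0.120.
Selectivity toward P falls as C_A falls — high-concentration operation is favoured.

0.120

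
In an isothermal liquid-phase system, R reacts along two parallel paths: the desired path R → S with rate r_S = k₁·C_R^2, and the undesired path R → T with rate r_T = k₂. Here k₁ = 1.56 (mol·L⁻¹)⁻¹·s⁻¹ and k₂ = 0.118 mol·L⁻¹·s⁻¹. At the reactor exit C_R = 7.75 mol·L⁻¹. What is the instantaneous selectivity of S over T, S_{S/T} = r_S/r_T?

794

S_{S/T} = r_S/r_T = (k₁·C_R^2)/(k₂) = (k₁/k₂)·C_R^2.
= (1.56×7.750^2) / (0.118) = 93.70/0.1180 = 794.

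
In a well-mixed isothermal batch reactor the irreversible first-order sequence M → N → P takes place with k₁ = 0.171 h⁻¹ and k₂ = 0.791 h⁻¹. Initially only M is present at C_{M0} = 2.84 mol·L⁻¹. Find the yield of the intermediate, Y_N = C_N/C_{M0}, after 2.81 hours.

0.141

The intermediate concentration in a first-order A→B→C sequence is C_N = k₁C_{M0}(e^(−k₁t) − e^(−k₂t))/(k₂−k₁).
e^(−k₁t) = e^(−0.171×2.81) = e^(−0.4805) = 0.6185; e^(−k₂t) = e^(−2.223) = 0.1083.
C_N = 0.171×2.84/(0.791−0.171) × (0.6185−0.1083) = 0.7833×0.5102 = 0.3996 mol·L⁻¹.
Y_N = C_N/C_{M0} = 0.3996/2.84 = 0.141.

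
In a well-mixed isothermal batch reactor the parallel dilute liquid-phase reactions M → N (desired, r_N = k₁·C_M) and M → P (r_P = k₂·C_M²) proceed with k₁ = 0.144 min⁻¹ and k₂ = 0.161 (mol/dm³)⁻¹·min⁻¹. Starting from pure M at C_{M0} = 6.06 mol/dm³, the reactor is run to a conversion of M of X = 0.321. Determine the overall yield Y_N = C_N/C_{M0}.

0.0484

C_M = C_{M0}(1−X) = 4.115 mol/dm³.
Along a PFR/batch, dC_N/dC_M = −r_N/(r_N+r_P) = −k₁/(k₁+k₂·C_M).
Integrating from C_{M0} to C_M: C_N = (0.144/0.161)·ln[(0.144+0.161·6.06)/(0.144+0.161·4.11)] = 0.8944·ln(1.120/0.8065) = 0.2935 mol/dm³.
Y_N = C_N/C_{M0} = 0.2935/6.06 = 0.0484.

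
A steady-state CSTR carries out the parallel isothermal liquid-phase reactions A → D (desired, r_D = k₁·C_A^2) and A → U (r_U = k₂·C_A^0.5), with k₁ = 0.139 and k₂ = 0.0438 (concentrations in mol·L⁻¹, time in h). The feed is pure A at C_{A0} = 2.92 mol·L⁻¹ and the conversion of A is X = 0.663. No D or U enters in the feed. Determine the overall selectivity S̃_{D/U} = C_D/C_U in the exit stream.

Exit C_A = C_{A0}(1−X) = 2.92×0.337 = 0.9840 mol·L⁻¹.
In a CSTR the entire volume is at exit conditions, so r_D = 0.139×0.9840^2 = 0.1346 and r_U = 0.0438×0.9840^0.5 = 0.04345.
Overall selectivity = C_D/C_U = r_Dτ/(r_Uτ) = r_D/r_U = 3.10.

3.10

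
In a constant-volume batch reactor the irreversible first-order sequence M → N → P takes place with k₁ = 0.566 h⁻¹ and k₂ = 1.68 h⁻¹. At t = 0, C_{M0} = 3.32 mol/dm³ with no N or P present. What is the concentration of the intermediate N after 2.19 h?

For first-order series with pure M initially, C_N(t) = k₁C_{M0}/(k₂−k₁)·(e^(−k₁t) − e^(−k₂t)).
e^(−k₁t) = e^(−0.566×2.19) = e^(−1.240) = 0.2895; e^(−k₂t) = e^(−3.679) = 0.02524.
C_N = 0.566×3.32/(1.68−0.566) × (0.2895−0.02524) = 1.687×0.2643 = 0.4458 mol/dm³.

0.446 mol/dm³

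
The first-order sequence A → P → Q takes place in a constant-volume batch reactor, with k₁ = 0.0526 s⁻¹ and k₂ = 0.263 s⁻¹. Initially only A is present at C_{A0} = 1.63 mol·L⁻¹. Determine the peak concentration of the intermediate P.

Evaluating C_P at t_opt = ln(k₂/k₁)/(k₂−k₁) gives C_{P,max}/C_{A0} = (k₁/k₂)^[k₂/(k₂−k₁)].
= (0.0526/0.263)^(0.263/(0.263−0.0526)) = (0.2000)^(1.250) = 0.1337.
C_{P,max} = 0.1337×1.63 = 0.218 mol·L⁻¹.

0.218 mol·L⁻¹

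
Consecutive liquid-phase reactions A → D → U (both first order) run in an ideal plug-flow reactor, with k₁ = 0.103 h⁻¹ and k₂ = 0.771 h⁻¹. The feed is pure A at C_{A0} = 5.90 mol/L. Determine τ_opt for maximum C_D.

3.01 h

For first-order series the maximum of C_D occurs at τ_opt = ln(k₂/k₁)/(k₂−k₁).
= ln(0.771/0.103)/(0.771−0.103) = ln(7.485)/0.6680 = 2.013/0.6680 = 3.01 h.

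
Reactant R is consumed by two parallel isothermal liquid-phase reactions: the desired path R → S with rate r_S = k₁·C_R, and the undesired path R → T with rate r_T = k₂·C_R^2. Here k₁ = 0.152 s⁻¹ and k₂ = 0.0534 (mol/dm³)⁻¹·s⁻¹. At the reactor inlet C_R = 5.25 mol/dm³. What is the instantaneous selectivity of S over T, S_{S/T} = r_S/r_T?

S_{S/T} = r_S/r_T = (k₁·C_R)/(k₂·C_R^2) = (k₁/k₂)·C_R⁻¹.
= (0.152×5.250) / (0.0534×5.250^2) = 0.7980/1.472 = 0.542.
The undesired path is higher order in R, so low C_R (CSTR or dilute feed) favours S.

0.542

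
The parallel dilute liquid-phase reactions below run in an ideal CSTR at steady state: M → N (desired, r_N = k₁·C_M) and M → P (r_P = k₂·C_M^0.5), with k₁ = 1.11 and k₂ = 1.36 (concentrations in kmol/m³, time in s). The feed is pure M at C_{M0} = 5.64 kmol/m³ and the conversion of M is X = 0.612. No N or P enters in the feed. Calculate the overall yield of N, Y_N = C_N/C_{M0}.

Exit C_M = C_{M0}(1−X) = 5.64×0.388 = 2.188 kmol/m³.
In a CSTR the entire volume is at exit conditions, so r_N = 1.11×2.188 = 2.429 and r_P = 1.36×2.188^0.5 = 2.012.
Fraction of consumed M going to N: r_N/(r_N+r_P) = 0.5470.
C_N = 0.5470·C_{M0}·X = 0.5470×5.64×0.612 = 1.89 kmol/m³; Y_N = C_N/C_{M0} = 0.335.

0.335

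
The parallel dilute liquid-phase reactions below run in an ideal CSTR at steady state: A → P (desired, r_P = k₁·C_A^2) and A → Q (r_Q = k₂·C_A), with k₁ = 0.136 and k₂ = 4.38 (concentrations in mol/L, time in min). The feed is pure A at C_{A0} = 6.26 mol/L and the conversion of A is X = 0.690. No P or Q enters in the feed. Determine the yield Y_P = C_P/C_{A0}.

0.0392

Exit C_A = C_{A0}(1−X) = 6.26×0.310 = 1.941 mol/L.
Rates in a CSTR are evaluated at the outlet concentration: r_P = 0.136×1.941^2 = 0.5122, r_Q = 4.38×1.941 = 8.500.
Fraction of consumed A going to P: r_P/(r_P+r_Q) = 0.05683.
C_P = 0.05683·C_{A0}·X = 0.05683×6.26×0.690 = 0.245 mol/L; Y_P = C_P/C_{A0} = 0.0392.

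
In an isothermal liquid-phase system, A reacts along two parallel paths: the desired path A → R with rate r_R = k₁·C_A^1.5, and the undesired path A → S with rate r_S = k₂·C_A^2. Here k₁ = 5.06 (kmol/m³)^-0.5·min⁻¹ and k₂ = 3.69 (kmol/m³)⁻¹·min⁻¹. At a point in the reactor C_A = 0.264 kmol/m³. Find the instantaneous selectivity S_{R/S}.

S_{R/S} = r_R/r_S = (k₁·C_A^1.5)/(k₂·C_A^2) = (k₁/k₂)·C_A^-0.5.
= (5.06×0.2640^1.5) / (3.69×0.2640^2) = 0.6864/0.2572 = 2.67.
The undesired path is higher order in A, so low C_A (CSTR or dilute feed) favours R.

2.67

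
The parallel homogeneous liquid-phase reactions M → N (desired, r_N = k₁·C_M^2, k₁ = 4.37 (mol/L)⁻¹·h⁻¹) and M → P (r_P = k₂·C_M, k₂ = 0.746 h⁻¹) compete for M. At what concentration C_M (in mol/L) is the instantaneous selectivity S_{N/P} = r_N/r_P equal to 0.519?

0.0886 mol/L

S_{N/P} = (k₁/k₂)·C_M ⇒ C_M = S·k₂/k₁.
= 0.519×0.746/4.37 = 0.0886 mol/L.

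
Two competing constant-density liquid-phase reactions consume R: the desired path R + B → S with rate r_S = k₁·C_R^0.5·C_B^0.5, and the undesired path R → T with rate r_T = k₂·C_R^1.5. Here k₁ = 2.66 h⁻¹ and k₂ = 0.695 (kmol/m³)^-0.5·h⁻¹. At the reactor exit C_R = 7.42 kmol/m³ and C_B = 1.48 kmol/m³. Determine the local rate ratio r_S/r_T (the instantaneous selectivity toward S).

0.628

S_{S/T} = r_S/r_T = (k₁·C_R^0.5·C_B^0.5)/(k₂·C_R^1.5) = (k₁/k₂)·C_R⁻¹·C_B^0.5.
= (2.66×7.420^0.5×1.480^0.5) / (0.695×7.420^1.5) = 8.815/14.05 = 0.628.
The undesired path is higher order in R, so low C_R (CSTR or dilute feed) favours S.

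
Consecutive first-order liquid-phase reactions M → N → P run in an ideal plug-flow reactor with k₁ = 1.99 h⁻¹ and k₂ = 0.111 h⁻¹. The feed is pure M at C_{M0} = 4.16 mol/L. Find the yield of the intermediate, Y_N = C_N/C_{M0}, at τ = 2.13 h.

For first-order series with pure M initially, C_N(τ) = k₁C_{M0}/(k₂−k₁)·(e^(−k₁τ) − e^(−k₂τ)).
e^(−k₁τ) = e^(−1.99×2.13) = e^(−4.239) = 0.01443; e^(−k₂τ) = e^(−0.2364) = 0.7894.
C_N = 1.99×4.16/(0.111−1.99) × (0.01443−0.7894) = (-4.406)×(-0.7750) = 3.415 mol/L.
Y_N = C_N/C_{M0} = 3.415/4.16 = 0.821.

0.821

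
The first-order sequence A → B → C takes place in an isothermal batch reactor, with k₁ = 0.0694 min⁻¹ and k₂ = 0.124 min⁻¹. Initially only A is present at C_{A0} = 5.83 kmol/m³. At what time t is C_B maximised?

For first-order series the maximum of C_B occurs at t_opt = ln(k₂/k₁)/(k₂−k₁).
= ln(0.124/0.0694)/(0.124−0.0694) = ln(1.787)/0.05460 = 0.5804/0.05460 = 10.6 min.

10.6 min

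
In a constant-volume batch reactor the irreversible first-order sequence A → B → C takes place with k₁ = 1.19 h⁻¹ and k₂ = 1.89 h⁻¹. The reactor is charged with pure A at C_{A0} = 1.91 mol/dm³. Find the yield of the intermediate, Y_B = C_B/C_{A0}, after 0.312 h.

The intermediate concentration in a first-order A→B→C sequence is C_B = k₁C_{A0}(e^(−k₁t) − e^(−k₂t))/(k₂−k₁).
e^(−k₁t) = e^(−1.19×0.312) = e^(−0.3713) = 0.6899; e^(−k₂t) = e^(−0.5897) = 0.5545.
C_B = 1.19×1.91/(1.89−1.19) × (0.6899−0.5545) = 3.247×0.1353 = 0.4395 mol/dm³.
Y_B = C_B/C_{A0} = 0.4395/1.91 = 0.230.

0.230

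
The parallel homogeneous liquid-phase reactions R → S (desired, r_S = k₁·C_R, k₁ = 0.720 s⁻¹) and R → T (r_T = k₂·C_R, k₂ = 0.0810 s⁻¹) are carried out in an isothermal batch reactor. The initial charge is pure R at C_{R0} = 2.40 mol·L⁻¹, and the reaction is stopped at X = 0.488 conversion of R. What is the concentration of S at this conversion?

C_R = C_{R0}(1−X) = 1.229 mol·L⁻¹.
Both paths are first order in R, so the instantaneous fraction to S is constant: dC_S/d(−C_R) = k₁/(k₁+k₂) = 0.8989.
C_S = 0.8989·(C_{R0}−C_R) = 0.8989×1.171 = 1.05 mol·L⁻¹.

1.05 mol·L⁻¹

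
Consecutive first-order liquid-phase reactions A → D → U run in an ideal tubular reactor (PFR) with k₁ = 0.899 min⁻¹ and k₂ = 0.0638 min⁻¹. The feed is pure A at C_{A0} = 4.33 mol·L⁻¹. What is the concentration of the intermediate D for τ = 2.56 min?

For first-order series with pure A initially, C_D(τ) = k₁C_{A0}/(k₂−k₁)·(e^(−k₁τ) − e^(−k₂τ)).
e^(−k₁τ) = e^(−0.899×2.56) = e^(−2.301) = 0.1001; e^(−k₂τ) = e^(−0.1633) = 0.8493.
C_D = 0.899×4.33/(0.0638−0.899) × (0.1001−0.8493) = (-4.661)×(-0.7492) = 3.492 mol·L⁻¹.

3.49 mol·L⁻¹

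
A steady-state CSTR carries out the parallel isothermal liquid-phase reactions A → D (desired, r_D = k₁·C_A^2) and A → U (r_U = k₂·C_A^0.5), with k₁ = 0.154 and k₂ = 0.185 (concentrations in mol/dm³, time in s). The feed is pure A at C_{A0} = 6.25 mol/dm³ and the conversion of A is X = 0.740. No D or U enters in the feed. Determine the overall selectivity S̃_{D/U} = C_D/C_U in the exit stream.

1.72

Exit C_A = C_{A0}(1−X) = 6.25×0.260 = 1.625 mol/dm³.
In a CSTR the entire volume is at exit conditions, so r_D = 0.154×1.625^2 = 0.4067 and r_U = 0.185×1.625^0.5 = 0.2358.
Overall selectivity = C_D/C_U = r_Dτ/(r_Uτ) = r_D/r_U = 1.72.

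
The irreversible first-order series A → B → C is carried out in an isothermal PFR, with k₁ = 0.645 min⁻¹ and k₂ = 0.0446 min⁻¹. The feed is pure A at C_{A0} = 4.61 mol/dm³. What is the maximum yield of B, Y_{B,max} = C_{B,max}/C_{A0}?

0.820

At the optimum, C_{B,max}/C_{A0} = (k₁/k₂)^[k₂/(k₂−k₁)].
= (0.645/0.0446)^(0.0446/(0.0446−0.645)) = (14.46)^(-0.07428) = 0.8200.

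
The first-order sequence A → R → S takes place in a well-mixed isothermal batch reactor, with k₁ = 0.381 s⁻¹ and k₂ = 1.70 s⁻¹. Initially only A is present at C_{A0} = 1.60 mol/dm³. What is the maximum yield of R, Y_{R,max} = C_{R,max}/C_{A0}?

For a first-order series the maximum intermediate yield is C_{R,max}/C_{A0} = (k₁/k₂)^[k₂/(k₂−k₁)].
= (0.381/1.70)^(1.70/(1.70−0.381)) = (0.2241)^(1.289) = 0.1455.

0.145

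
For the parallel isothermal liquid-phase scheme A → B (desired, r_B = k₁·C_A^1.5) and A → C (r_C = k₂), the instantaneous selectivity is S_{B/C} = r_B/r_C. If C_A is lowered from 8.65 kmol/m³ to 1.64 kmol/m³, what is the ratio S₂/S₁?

0.0826

S_{B/C} = (k₁/k₂)·C_A^1.5, so S₂/S₁ = (C_{A,2}/C_{A,1})^1.5.
= (1.64/8.65)^1.5 = (0.1896)^1.5 = 0.0826.
Selectivity toward B falls as C_A falls — high-concentration operation is favoured.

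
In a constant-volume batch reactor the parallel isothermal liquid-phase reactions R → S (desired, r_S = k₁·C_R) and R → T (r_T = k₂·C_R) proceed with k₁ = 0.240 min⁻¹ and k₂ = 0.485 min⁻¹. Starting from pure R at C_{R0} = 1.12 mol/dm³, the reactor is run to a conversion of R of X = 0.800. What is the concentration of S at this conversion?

0.297 mol/dm³

C_R = C_{R0}(1−X) = 0.2240 mol/dm³.
Both paths are first order in R, so the instantaneous fraction to S is constant: dC_S/d(−C_R) = k₁/(k₁+k₂) = 0.3310.
C_S = 0.3310·(C_{R0}−C_R) = 0.3310×0.8960 = 0.297 mol/dm³.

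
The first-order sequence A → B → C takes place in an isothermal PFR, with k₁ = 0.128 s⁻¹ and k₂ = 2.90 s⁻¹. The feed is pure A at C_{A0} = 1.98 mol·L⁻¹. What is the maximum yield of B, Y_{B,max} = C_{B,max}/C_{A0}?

0.0382

At the optimum, C_{B,max}/C_{A0} = (k₁/k₂)^[k₂/(k₂−k₁)].
= (0.128/2.90)^(2.90/(2.90−0.128)) = (0.04414)^(1.046) = 0.03822.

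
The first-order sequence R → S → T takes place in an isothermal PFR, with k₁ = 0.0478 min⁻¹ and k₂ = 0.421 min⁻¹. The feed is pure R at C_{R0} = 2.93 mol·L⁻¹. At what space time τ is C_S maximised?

5.83 min

For first-order series the maximum of C_S occurs at τ_opt = ln(k₂/k₁)/(k₂−k₁).
= ln(0.421/0.0478)/(0.421−0.0478) = ln(8.808)/0.3732 = 2.176/0.3732 = 5.83 min.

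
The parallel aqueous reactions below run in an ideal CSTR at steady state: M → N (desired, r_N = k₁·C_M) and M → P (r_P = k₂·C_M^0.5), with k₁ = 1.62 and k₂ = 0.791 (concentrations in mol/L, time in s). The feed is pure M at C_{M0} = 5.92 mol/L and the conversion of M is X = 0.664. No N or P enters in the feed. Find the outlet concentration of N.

Exit C_M = C_{M0}(1−X) = 5.92×0.336 = 1.989 mol/L.
In a CSTR the entire volume is at exit conditions, so r_N = 1.62×1.989 = 3.222 and r_P = 0.791×1.989^0.5 = 1.116.
Fraction of consumed M going to N: r_N/(r_N+r_P) = 0.7428.
C_N = 0.7428·C_{M0}·X = 0.7428×5.92×0.664 = 2.92 mol/L.

2.92 mol/L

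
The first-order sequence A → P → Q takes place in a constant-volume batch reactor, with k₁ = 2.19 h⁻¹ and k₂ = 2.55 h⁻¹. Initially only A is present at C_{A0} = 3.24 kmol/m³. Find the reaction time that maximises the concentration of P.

0.423 h

Setting dC_P/dt = 0 gives t_opt = ln(k₂/k₁)/(k₂−k₁).
= ln(2.55/2.19)/(2.55−2.19) = ln(1.164)/0.3600 = 0.1522/0.3600 = 0.423 h.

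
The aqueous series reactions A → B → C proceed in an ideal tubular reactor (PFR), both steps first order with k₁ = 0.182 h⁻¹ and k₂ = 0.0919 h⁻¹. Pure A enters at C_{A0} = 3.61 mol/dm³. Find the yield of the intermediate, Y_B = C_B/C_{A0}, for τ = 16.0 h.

Solving the coupled first-order balances gives C_B(τ) = [k₁/(k₂−k₁)]·C_{A0}·(e^(−k₁τ) − e^(−k₂τ)).
e^(−k₁τ) = e^(−0.182×16.0) = e^(−2.912) = 0.05437; e^(−k₂τ) = e^(−1.470) = 0.2298.
C_B = 0.182×3.61/(0.0919−0.182) × (0.05437−0.2298) = (-7.292)×(-0.1755) = 1.280 mol/dm³.
Y_B = C_B/C_{A0} = 1.280/3.61 = 0.354.

0.354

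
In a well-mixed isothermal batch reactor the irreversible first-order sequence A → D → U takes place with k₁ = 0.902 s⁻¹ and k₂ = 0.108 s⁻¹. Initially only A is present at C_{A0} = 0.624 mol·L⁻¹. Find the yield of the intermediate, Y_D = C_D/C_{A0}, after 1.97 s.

The intermediate concentration in a first-order A→B→C sequence is C_D = k₁C_{A0}(e^(−k₁t) − e^(−k₂t))/(k₂−k₁).
e^(−k₁t) = e^(−0.902×1.97) = e^(−1.777) = 0.1692; e^(−k₂t) = e^(−0.2128) = 0.8084.
C_D = 0.902×0.624/(0.108−0.902) × (0.1692−0.8084) = (-0.7089)×(-0.6392) = 0.4531 mol·L⁻¹.
Y_D = C_D/C_{A0} = 0.4531/0.624 = 0.726.

0.726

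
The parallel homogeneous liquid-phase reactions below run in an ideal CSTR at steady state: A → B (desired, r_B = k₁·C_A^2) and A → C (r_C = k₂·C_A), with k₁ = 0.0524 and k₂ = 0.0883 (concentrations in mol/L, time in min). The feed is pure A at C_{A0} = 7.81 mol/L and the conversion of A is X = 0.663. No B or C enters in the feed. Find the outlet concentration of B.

3.16 mol/L

Exit C_A = C_{A0}(1−X) = 7.81×0.337 = 2.632 mol/L.
A CSTR operates uniformly at the exit composition, giving r_B = 0.3630 and r_C = 0.2324 (each k·C_A^n at C_A = 2.632).
Fraction of consumed A going to B: r_B/(r_B+r_C) = 0.6097.
C_B = 0.6097·C_{A0}·X = 0.6097×7.81×0.663 = 3.16 mol/L.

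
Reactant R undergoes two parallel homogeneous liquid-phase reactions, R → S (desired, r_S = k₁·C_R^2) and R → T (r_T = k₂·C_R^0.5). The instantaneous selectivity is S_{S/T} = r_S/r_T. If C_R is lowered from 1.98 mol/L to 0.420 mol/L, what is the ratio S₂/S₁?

S_{S/T} = (k₁/k₂)·C_R^1.5, so S₂/S₁ = (C_{R,2}/C_{R,1})^1.5.
= (0.420/1.98)^1.5 = (0.2121)^1.5 = 0.0977.

0.0977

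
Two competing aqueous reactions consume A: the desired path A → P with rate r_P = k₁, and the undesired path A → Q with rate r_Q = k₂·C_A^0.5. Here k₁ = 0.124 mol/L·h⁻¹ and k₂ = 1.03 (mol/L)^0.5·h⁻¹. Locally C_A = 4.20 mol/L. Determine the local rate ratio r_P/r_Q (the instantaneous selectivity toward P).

S_{P/Q} = r_P/r_Q = (k₁)/(k₂·C_A^0.5) = (k₁/k₂)·C_A^-0.5.
= (0.124) / (1.03×4.200^0.5) = 0.1240/2.111 = 0.0587.
The undesired path is higher order in A, so low C_A (CSTR or dilute feed) favours P.

0.0587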